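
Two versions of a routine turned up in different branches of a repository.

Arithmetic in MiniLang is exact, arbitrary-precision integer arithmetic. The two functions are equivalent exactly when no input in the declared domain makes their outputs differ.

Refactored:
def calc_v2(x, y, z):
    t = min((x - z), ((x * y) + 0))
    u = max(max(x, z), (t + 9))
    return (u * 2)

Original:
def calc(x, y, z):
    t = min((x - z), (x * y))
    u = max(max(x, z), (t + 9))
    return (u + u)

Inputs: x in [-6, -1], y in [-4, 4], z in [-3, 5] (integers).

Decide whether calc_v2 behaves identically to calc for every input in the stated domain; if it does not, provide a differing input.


This is a faithful refactor — arithmetic usage differs, constant usage differs, but the computed results match everywhere.
Tracing x=-3, y=0, z=3: calc: t := -6 | u := 3 | result 6 | calc_v2: t := -6 | u := 3 | result 6 — matching result 6.
Sweeping the whole domain (486 inputs) finds no disagreement.
verdict: equivalent


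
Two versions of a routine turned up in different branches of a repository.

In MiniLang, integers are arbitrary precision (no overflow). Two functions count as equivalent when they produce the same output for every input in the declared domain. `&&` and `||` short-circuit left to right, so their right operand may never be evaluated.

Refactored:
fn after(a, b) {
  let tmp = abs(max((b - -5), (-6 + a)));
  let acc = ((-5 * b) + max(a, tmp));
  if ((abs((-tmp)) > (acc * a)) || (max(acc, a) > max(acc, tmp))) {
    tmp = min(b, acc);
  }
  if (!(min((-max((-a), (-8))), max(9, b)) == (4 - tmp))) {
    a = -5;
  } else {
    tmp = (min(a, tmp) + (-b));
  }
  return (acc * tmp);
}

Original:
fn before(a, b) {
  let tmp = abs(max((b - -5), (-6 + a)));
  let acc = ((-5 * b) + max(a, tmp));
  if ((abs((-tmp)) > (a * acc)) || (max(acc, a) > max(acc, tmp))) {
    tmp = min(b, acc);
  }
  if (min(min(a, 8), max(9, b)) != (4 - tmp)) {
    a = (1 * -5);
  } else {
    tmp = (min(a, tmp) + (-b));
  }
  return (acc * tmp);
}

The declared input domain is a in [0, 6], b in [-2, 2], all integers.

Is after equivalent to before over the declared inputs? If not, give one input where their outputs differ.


Behavior is preserved: although arithmetic usage differs, comparison usage differs, constant usage differs, min/max/abs usage differs, boolean connective usage differs, the outputs never diverge.
As a probe, take a=4, b=-1: before runs tmp becomes 4; next acc becomes 9; next ((abs((-tmp)) > (a * acc)) || (max(acc, a) > max(acc, tmp))) evaluates to false; next (min(min(a, 8), max(9, b)) != (4 - tmp)) evaluates to true; next a becomes -5; next final value 36; after runs tmp becomes 4; next acc becomes 9; next ((abs((-tmp)) > (acc * a)) || (max(acc, a) > max(acc, tmp))) evaluates to false; next (!(min((-max((-a), (-8))), max(9, b)) == (4 - tmp))) evaluates to true; next a becomes -5; next final value 36; both end at 36.
An exhaustive pass over the 35 declared inputs shows identical outputs.
verdict: equivalent


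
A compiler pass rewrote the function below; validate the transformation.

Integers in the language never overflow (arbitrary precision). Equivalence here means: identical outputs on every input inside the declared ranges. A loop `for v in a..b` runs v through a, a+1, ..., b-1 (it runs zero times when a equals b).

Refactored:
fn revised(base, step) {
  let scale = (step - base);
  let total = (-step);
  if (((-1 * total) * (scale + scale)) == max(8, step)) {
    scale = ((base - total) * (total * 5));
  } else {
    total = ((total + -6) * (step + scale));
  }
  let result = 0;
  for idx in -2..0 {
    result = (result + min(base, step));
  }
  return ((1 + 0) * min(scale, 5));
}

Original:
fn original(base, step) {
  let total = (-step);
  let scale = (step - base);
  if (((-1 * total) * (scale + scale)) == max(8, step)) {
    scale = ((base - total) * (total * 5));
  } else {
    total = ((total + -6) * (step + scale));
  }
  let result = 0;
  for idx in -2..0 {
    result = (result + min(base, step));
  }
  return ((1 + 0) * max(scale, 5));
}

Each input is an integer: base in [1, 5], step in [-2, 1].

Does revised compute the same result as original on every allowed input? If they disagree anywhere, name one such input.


Run the pair on base=1, step=-2.
original: total becomes 2; next scale becomes -3; next (((-1 * total) * (scale + scale)) == max(8, step)) evaluates to false; next total becomes 20; next result becomes 0; next at idx=-2:; next result becomes -2; next at idx=-1:; next result becomes -4; next final value 5
revised: scale becomes -3; next total becomes 2; next (((-1 * total) * (scale + scale)) == max(8, step)) evaluates to false; next total becomes 20; next result becomes 0; next at idx=-2:; next result becomes -2; next at idx=-1:; next result becomes -4; next final value -3
5 against -3: the behavior changed.
verdict: not equivalent; witness: base=1, step=-2


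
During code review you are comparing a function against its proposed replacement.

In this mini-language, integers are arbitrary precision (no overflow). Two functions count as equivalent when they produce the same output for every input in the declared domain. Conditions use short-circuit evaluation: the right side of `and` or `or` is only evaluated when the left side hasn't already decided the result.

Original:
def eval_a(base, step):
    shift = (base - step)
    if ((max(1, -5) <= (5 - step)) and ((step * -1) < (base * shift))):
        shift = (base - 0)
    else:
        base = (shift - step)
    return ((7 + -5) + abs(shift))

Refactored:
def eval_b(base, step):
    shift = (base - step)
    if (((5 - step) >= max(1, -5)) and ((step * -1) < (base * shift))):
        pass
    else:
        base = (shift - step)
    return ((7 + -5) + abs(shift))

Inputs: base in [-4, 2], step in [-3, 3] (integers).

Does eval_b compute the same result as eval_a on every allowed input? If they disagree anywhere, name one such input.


Run the pair on base=-4, step=-3.
eval_a: shift = -1; ((max(1, -5) <= (5 - step)) and ((step * -1) < (base * shift))) -> true; shift = -4; return 6
eval_b: shift = -1; (((5 - step) >= max(1, -5)) and ((step * -1) < (base * shift))) -> true; return 3
6 against 3: the behavior changed.
verdict: not equivalent; witness: base=-4, step=-3


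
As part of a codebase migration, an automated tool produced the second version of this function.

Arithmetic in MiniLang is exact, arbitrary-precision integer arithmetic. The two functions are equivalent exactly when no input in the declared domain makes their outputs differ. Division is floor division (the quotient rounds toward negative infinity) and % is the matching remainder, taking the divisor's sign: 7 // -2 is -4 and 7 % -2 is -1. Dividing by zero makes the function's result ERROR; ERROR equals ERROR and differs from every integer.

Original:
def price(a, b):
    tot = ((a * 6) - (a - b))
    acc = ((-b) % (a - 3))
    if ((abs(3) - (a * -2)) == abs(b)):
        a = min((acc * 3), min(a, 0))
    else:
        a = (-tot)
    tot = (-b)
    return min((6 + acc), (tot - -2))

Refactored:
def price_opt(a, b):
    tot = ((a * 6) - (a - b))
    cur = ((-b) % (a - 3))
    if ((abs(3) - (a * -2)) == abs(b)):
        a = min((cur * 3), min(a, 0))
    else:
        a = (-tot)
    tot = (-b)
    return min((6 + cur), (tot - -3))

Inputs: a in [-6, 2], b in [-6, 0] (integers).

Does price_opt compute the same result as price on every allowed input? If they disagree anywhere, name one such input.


Evaluate both at a=-6, b=0.
price: tot = -30; acc = 0; ((abs(3) - (a * -2)) == abs(b)) -> false; a = 30; tot = 0; return 2
price_opt: tot = -30; cur = 0; ((abs(3) - (a * -2)) == abs(b)) -> false; a = 30; tot = 0; return 3
2 and 3 differ, so these are not the same function on this domain.
verdict: not equivalent; witness: a=-6, b=0


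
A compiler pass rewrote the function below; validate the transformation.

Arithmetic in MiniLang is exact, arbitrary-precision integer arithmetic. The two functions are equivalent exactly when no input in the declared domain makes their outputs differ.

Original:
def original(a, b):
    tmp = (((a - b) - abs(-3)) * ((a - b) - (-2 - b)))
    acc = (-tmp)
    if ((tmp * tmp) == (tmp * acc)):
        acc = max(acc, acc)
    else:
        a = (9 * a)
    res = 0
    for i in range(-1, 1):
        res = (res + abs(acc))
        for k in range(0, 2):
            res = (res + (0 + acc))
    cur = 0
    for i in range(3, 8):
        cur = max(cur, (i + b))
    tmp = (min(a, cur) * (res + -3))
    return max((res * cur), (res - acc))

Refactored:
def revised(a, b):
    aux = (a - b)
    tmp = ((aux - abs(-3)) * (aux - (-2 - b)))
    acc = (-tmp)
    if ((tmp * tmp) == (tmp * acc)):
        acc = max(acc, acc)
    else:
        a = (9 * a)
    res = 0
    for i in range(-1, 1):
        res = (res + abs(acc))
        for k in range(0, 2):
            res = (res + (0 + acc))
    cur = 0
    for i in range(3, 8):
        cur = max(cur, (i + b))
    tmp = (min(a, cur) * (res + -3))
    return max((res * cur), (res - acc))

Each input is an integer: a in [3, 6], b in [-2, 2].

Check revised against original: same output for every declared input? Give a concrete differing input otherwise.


Although local variable names differ; statement counts differ; arithmetic usage differs, 20/20 inputs agree.
verdict: equivalent


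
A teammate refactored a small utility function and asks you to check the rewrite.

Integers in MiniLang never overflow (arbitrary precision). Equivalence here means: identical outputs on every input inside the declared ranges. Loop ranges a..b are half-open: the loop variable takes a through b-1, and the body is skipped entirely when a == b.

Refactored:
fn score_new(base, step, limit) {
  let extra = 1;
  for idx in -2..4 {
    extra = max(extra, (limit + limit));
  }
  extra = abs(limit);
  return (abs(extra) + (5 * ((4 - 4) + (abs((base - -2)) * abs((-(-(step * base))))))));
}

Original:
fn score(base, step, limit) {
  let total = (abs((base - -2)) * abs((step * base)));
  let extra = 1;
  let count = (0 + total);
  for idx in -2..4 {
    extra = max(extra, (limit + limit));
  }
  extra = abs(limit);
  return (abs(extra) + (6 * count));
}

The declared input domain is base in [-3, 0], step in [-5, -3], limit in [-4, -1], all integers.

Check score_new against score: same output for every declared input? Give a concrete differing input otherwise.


Input base=-3, step=-5, limit=-4: 94 from score versus 79 from score_new.
verdict: not equivalent; witness: base=-3, step=-5, limit=-4


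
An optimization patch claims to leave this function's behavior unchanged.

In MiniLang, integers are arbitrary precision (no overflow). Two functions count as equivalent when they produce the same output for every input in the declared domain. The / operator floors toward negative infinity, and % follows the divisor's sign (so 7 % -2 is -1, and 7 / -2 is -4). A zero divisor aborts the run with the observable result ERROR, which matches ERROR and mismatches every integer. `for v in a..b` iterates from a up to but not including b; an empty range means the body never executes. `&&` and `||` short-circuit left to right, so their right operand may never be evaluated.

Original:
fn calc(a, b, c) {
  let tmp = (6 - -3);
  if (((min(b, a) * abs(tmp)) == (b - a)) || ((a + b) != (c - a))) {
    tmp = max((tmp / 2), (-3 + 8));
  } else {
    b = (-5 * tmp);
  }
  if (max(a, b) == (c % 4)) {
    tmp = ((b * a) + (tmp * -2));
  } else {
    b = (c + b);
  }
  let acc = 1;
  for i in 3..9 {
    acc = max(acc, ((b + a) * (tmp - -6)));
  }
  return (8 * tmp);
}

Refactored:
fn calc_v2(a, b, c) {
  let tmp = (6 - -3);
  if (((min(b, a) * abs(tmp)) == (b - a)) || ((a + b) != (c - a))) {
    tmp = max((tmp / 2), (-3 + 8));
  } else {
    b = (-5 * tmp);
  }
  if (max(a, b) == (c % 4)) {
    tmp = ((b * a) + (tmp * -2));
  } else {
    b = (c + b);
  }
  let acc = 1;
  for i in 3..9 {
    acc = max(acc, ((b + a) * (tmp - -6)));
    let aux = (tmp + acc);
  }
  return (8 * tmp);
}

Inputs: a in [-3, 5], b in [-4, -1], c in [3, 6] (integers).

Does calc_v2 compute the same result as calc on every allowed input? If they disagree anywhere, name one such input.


Side by side, the visible changes include: local variable names differ, statement counts differ, arithmetic usage differs.
Tracing a=3, b=-2, c=6: calc: tmp = 9; (((min(b, a) * abs(tmp)) == (b - a)) || ((a + b) != (c - a))) -> true; tmp = 5; (max(a, b) == (c % 4)) -> false; b = 4; acc = 1; [i=3]; acc = 77; [i=4]; acc = 77; [i=5]; acc = 77; [i=6]; acc = 77; [i=7]; acc = 77; [i=8]; acc = 77; return 40 | calc_v2: tmp = 9; (((min(b, a) * abs(tmp)) == (b - a)) || ((a + b) != (c - a))) -> true; tmp = 5; (max(a, b) == (c % 4)) -> false; b = 4; acc = 1; [i=3]; acc = 77; aux = 82; [i=4]; acc = 77; aux = 82; [i=5]; acc = 77; aux = 82; [i=6]; acc = 77; aux = 82; [i=7]; acc = 77; aux = 82; [i=8]; acc = 77; aux = 82; return 40 — matching result 40.
Across all 144 domain points the two functions coincide.
verdict: equivalent


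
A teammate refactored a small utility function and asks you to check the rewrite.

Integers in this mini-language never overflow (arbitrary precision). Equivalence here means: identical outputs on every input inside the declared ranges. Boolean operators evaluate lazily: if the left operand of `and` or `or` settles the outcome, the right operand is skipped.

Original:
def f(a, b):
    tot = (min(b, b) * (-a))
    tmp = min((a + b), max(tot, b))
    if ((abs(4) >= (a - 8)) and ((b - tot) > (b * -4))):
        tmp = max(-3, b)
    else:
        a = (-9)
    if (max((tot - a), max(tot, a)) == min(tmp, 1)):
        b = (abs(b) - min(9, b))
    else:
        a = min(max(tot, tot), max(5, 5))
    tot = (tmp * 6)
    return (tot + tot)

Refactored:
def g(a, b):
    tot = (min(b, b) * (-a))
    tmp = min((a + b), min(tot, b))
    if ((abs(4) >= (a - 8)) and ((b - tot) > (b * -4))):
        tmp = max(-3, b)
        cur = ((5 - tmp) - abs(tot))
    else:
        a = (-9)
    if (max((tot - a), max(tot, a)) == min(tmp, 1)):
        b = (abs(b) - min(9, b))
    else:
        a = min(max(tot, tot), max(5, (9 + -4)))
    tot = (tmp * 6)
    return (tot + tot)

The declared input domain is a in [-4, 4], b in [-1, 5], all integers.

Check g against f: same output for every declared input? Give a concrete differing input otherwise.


There is a counterexample at a=1, b=-1: 0 on one side, -12 on the other.
f: tot := 1 | tmp := 0 | ((abs(4) >= (a - 8)) and ((b - tot) > (b * -4))): false | a := -9 | (max((tot - a), max(tot, a)) == min(tmp, 1)): false | a := 1 | tot := 0 | result 0
g: tot := 1 | tmp := -1 | ((abs(4) >= (a - 8)) and ((b - tot) > (b * -4))): false | a := -9 | (max((tot - a), max(tot, a)) == min(tmp, 1)): false | a := 1 | tot := -6 | result -12
verdict: not equivalent; witness: a=1, b=-1


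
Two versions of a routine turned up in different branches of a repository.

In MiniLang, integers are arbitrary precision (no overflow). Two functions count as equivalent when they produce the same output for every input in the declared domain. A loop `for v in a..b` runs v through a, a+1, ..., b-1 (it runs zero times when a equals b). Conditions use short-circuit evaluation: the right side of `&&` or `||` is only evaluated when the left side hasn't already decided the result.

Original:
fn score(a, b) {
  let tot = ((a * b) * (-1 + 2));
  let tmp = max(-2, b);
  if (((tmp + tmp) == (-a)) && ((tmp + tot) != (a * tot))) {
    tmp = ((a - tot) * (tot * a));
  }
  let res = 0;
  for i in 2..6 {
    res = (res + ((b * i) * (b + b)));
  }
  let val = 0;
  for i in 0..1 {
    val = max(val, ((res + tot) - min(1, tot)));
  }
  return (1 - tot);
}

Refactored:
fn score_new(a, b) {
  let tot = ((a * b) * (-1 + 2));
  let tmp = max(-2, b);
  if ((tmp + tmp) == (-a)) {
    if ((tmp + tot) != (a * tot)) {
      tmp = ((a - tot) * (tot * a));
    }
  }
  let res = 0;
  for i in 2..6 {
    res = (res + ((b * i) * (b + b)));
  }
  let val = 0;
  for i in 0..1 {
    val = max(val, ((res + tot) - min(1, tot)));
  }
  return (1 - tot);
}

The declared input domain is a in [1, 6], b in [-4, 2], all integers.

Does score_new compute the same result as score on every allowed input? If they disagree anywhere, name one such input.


Reading the diff, among the changes: statement counts differ, and boolean connective usage differs, and branching structure differs.
Tracing a=1, b=-1: score: tot becomes -1; next tmp becomes -1; next (((tmp + tmp) == (-a)) && ((tmp + tot) != (a * tot))) evaluates to false; next res becomes 0; next at i=2:; next res becomes 4; next at i=3:; next res becomes 10; next at i=4:; next res becomes 18; next at i=5:; next res becomes 28; next val becomes 0; next at i=0:; next val becomes 28; next final value 2 | score_new: tot becomes -1; next tmp becomes -1; next ((tmp + tmp) == (-a)) evaluates to false; next res becomes 0; next at i=2:; next res becomes 4; next at i=3:; next res becomes 10; next at i=4:; next res becomes 18; next at i=5:; next res becomes 28; next val becomes 0; next at i=0:; next val becomes 28; next final value 2 — matching result 2.
Every one of the 42 inputs gives matching results.
verdict: equivalent


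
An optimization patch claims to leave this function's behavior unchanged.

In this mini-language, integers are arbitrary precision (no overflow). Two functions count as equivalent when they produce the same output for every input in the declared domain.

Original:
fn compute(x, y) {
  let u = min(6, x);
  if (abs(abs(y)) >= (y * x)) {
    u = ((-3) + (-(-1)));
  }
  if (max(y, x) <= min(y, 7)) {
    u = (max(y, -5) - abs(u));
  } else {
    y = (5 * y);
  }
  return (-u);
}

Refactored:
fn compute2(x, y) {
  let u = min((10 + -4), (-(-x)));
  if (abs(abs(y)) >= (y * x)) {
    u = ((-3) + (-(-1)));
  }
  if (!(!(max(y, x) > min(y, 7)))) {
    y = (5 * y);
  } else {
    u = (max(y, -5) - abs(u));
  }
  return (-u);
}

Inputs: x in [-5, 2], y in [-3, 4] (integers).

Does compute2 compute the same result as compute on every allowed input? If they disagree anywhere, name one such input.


Behavior is preserved: although comparison usage differs, plus boolean connective usage differs, plus arithmetic usage differs, plus constant usage differs, the outputs never diverge.
As a probe, take x=2, y=-3: compute runs u becomes 2; next (abs(abs(y)) >= (y * x)) evaluates to true; next u becomes -2; next (max(y, x) <= min(y, 7)) evaluates to false; next y becomes -15; next final value 2; compute2 runs u becomes 2; next (abs(abs(y)) >= (y * x)) evaluates to true; next u becomes -2; next (!(!(max(y, x) > min(y, 7)))) evaluates to true; next y becomes -15; next final value 2; both end at 2.
An exhaustive pass over the 64 declared inputs shows identical outputs.
verdict: equivalent


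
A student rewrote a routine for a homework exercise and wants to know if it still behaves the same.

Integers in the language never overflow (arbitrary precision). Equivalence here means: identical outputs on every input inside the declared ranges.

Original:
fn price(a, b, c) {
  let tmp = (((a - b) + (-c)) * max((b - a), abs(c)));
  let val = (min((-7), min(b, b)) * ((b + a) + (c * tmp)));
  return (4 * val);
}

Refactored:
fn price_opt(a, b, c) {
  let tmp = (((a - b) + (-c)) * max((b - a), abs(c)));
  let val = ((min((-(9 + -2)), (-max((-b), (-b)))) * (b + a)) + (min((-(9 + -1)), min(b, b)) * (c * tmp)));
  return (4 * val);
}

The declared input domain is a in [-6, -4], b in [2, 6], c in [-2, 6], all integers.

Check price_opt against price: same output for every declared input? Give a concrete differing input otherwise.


Run the pair on a=-6, b=2, c=-2.
price: tmp = -48; val = -644; return -2576
price_opt: tmp = -48; val = -740; return -2960
-2576 vs -2960 — the two versions disagree here.
verdict: not equivalent; witness: a=-6, b=2, c=-2


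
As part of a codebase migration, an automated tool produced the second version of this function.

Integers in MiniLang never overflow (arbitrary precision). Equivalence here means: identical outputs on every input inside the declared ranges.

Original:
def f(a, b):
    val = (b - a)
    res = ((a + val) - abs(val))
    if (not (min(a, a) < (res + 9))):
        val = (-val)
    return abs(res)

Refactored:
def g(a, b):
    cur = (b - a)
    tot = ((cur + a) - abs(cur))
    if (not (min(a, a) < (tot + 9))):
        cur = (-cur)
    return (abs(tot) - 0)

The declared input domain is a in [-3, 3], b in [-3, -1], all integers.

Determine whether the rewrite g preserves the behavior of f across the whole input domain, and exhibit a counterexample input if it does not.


Comparing the listings, the differences include: constant usage differs; arithmetic usage differs; local variable names differ.
As a probe, take a=-3, b=-1: f runs val := 2 | res := -3 | (not (min(a, a) < (res + 9))): false | result 3; g runs cur := 2 | tot := -3 | (not (min(a, a) < (tot + 9))): false | result 3; both end at 3.
Every one of the 21 inputs gives matching results.
verdict: equivalent


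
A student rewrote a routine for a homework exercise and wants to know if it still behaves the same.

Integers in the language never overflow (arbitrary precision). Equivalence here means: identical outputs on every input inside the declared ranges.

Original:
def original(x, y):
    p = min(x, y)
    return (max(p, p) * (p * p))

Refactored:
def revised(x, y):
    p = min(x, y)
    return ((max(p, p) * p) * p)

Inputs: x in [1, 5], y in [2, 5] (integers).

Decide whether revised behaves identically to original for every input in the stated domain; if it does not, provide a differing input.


Equivalent — the differences include same computation, different form, yet no declared input distinguishes the two.
As a probe, take x=4, y=4: original runs p=4, then returns 64; revised runs p=4, then returns 64; both end at 64.
Across all 20 domain points the two functions coincide.
verdict: equivalent


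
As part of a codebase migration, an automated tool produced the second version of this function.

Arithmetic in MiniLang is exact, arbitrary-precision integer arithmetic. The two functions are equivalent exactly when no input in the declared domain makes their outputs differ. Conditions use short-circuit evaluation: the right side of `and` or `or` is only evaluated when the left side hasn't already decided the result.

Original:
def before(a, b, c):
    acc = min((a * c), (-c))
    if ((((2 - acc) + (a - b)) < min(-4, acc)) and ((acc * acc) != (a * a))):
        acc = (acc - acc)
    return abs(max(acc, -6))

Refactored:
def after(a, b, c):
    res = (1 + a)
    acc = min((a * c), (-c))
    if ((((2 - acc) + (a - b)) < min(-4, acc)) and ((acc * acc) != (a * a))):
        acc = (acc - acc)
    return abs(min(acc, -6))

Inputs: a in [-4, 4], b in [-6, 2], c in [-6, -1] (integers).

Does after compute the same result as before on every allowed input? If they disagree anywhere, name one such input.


Evaluate both at a=-4, b=-6, c=-5.
before: acc=5, then ((((2 - acc) + (a - b)) < min(-4, acc)) and ((acc * acc) != (a * a))) is false, then returns 5
after: res=-3, then acc=5, then ((((2 - acc) + (a - b)) < min(-4, acc)) and ((acc * acc) != (a * a))) is false, then returns 6
5 against 6: the behavior changed.
verdict: not equivalent; witness: a=-4, b=-6, c=-5


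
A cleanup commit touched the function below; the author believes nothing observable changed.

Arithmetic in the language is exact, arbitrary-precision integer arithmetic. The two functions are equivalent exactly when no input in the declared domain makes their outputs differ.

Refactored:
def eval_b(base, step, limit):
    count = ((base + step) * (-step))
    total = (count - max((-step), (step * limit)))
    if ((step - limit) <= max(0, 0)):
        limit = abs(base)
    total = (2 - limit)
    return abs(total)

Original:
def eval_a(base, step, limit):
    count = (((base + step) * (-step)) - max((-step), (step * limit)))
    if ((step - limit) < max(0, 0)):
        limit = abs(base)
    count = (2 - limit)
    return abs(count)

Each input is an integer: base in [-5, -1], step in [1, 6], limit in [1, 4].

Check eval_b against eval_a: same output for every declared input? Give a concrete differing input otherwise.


There is a counterexample at base=-5, step=1, limit=1: 1 on one side, 3 on the other.
eval_a: count=3, then ((step - limit) < max(0, 0)) is false, then count=1, then returns 1
eval_b: count=4, then total=3, then ((step - limit) <= max(0, 0)) is true, then limit=5, then total=-3, then returns 3
verdict: not equivalent; witness: base=-5, step=1, limit=1


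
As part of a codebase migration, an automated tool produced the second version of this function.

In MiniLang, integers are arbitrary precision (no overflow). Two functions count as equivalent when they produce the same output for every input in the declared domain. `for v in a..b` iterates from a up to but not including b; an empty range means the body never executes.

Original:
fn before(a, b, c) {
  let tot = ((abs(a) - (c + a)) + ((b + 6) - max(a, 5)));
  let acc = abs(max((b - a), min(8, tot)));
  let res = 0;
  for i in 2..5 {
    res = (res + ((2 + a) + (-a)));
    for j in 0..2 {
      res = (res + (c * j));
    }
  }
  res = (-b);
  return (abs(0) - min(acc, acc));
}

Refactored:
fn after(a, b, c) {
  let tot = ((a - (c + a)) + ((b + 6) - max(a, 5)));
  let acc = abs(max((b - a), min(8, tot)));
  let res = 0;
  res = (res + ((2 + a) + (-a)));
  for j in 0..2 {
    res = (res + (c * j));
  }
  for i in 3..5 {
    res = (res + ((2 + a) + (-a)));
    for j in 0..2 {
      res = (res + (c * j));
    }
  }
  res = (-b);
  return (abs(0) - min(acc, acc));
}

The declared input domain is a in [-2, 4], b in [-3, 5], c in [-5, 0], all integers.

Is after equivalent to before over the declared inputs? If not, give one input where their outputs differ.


Take a=-2, b=-3, c=-5.
before: tot = 7; acc = 7; res = 0; [i=2]; res = 2; [j=0]; res = 2; [j=1]; res = -3; [i=3]; res = -1; [j=0]; res = -1; [j=1]; res = -6; [i=4]; res = -4; [j=0]; res = -4; [j=1]; res = -9; res = 3; return -7
after: tot = 3; acc = 3; res = 0; res = 2; [j=0]; res = 2; [j=1]; res = -3; [i=3]; res = -1; [j=0]; res = -1; [j=1]; res = -6; [i=4]; res = -4; [j=0]; res = -4; [j=1]; res = -9; res = 3; return -3
-7 vs -3 — the two versions disagree here.
verdict: not equivalent; witness: a=-2, b=-3, c=-5


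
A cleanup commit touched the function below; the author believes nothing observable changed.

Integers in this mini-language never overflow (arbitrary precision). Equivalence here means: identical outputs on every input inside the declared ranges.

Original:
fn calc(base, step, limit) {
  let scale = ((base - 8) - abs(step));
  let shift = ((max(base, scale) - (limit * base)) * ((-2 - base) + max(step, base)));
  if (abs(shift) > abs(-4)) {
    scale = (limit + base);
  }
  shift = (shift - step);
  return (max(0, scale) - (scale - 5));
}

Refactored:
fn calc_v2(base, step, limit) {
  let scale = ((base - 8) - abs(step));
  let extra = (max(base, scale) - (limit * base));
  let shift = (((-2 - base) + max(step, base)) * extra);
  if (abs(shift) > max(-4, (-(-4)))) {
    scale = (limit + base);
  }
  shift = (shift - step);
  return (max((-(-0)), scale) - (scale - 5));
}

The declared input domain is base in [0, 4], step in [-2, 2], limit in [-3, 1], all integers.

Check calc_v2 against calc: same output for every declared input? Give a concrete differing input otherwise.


Behavior is preserved: although statement counts differ, plus min/max/abs usage differs, plus local variable names differ, plus constant usage differs, the outputs never diverge.
Spot check at base=3, step=-1, limit=-1 — calc: scale := -6 | shift := -12 | (abs(shift) > abs(-4)): true | scale := 2 | shift := -11 | result 5. calc_v2: scale := -6 | extra := 6 | shift := -12 | (abs(shift) > max(-4, (-(-4)))): true | scale := 2 | shift := -11 | result 5. Both give 5.
Sweeping the whole domain (125 inputs) finds no disagreement.
verdict: equivalent


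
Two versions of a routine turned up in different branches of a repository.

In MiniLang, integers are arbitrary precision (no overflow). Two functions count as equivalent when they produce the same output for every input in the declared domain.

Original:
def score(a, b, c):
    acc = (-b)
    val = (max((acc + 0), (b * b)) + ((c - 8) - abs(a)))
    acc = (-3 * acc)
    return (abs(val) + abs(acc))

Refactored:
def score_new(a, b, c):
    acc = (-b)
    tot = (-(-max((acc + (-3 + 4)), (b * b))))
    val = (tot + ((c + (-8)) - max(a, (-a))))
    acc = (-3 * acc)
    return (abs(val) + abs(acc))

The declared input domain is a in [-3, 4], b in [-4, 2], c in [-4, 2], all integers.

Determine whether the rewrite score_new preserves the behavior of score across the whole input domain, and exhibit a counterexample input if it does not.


There is a counterexample at a=-3, b=-1, c=-4: 17 on one side, 16 on the other.
score: acc=1, then val=-14, then acc=-3, then returns 17
score_new: acc=1, then tot=2, then val=-13, then acc=-3, then returns 16
verdict: not equivalent; witness: a=-3, b=-1, c=-4


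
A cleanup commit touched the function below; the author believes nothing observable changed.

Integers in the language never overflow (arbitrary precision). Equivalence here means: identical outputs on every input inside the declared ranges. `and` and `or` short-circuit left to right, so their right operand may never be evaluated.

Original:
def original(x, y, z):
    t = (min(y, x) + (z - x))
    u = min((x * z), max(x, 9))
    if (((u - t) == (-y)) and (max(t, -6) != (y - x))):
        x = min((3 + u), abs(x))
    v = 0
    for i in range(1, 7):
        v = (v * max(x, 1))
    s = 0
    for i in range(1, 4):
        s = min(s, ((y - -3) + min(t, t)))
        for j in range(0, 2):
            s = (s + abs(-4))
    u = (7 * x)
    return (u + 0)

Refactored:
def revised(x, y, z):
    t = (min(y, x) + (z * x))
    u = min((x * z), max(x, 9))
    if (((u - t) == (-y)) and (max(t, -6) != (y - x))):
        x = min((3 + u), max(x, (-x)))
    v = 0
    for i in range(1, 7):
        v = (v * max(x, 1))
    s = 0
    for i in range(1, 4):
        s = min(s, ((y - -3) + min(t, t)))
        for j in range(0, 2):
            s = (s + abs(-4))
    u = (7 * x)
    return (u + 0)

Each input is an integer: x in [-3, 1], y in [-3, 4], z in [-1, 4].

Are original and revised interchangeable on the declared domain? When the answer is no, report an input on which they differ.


The rewrite breaks on x=-3, y=-3, z=0, where the results are -21 and 21.
original: t := 0 | u := 0 | (((u - t) == (-y)) and (max(t, -6) != (y - x))): false | v := 0 | iter i=1: | v := 0 | iter i=2: | v := 0 | iter i=3: | v := 0 | iter i=4: | v := 0 | iter i=5: | v := 0 | iter i=6: | v := 0 | s := 0 | iter i=1: | s := 0 | iter j=0: | s := 4 | iter j=1: | s := 8 | iter i=2: | s := 0 | iter j=0: | s := 4 | iter j=1: | s := 8 | iter i=3: | s := 0 | iter j=0: | s := 4 | iter j=1: | s := 8 | u := -21 | result -21
revised: t := -3 | u := 0 | (((u - t) == (-y)) and (max(t, -6) != (y - x))): true | x := 3 | v := 0 | iter i=1: | v := 0 | iter i=2: | v := 0 | iter i=3: | v := 0 | iter i=4: | v := 0 | iter i=5: | v := 0 | iter i=6: | v := 0 | s := 0 | iter i=1: | s := -3 | iter j=0: | s := 1 | iter j=1: | s := 5 | iter i=2: | s := -3 | iter j=0: | s := 1 | iter j=1: | s := 5 | iter i=3: | s := -3 | iter j=0: | s := 1 | iter j=1: | s := 5 | u := 21 | result 21
verdict: not equivalent; witness: x=-3, y=-3, z=0


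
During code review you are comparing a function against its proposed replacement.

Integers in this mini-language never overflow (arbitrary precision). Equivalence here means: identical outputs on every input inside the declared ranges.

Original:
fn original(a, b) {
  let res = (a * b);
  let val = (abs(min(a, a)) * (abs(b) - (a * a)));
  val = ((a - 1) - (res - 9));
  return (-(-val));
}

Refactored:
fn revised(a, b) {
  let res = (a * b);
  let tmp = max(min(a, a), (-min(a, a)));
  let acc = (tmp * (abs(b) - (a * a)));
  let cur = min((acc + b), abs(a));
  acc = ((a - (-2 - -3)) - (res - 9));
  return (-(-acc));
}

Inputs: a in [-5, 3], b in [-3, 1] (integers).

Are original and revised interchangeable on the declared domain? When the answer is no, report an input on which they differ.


Differences: constant usage differs, plus min/max/abs usage differs, plus statement counts differ, plus arithmetic usage differs, plus local variable names differ — yet all 45 inputs agree.
verdict: equivalent


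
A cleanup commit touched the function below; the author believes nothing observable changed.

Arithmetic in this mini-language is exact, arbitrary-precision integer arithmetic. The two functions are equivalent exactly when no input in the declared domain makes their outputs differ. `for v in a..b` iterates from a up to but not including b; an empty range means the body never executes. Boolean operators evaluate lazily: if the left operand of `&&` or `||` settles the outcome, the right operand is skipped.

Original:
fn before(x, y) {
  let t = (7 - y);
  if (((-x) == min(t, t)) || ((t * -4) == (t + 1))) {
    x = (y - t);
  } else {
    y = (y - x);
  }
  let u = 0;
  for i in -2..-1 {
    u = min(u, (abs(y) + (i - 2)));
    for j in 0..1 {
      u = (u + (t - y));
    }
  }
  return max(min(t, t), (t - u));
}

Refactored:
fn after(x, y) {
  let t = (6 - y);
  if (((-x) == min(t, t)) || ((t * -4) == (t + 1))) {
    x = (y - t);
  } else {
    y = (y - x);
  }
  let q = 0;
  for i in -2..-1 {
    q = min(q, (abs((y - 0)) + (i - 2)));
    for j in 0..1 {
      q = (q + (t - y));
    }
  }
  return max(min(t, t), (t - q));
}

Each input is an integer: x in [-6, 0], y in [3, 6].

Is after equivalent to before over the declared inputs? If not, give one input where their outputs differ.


Take x=-4, y=3.
before: t = 4; (((-x) == min(t, t)) || ((t * -4) == (t + 1))) -> true; x = -1; u = 0; [i=-2]; u = -1; [j=0]; u = 0; return 4
after: t = 3; (((-x) == min(t, t)) || ((t * -4) == (t + 1))) -> false; y = 7; q = 0; [i=-2]; q = 0; [j=0]; q = -4; return 7
4 != 7, so the rewrite changes behavior.
verdict: not equivalent; witness: x=-4, y=3


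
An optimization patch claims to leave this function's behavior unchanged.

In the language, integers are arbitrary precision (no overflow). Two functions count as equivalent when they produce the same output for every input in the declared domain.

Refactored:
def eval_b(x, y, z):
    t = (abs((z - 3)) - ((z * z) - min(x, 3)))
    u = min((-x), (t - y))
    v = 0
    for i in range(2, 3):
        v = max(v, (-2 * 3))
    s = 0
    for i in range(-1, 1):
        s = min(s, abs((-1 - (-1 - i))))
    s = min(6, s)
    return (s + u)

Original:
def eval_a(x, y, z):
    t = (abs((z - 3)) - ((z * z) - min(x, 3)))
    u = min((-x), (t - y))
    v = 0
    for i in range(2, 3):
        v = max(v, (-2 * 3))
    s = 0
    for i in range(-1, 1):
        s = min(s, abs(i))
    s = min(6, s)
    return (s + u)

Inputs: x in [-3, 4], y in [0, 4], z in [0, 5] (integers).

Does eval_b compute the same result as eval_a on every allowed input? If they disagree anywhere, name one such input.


Comparing the listings, the differences include: arithmetic usage differs; constant usage differs.
One worked example (x=4, y=1, z=2) — eval_a: t = 0; u = -4; v = 0; [i=2]; v = 0; s = 0; [i=-1]; s = 0; [i=0]; s = 0; s = 0; return -4; eval_b: t = 0; u = -4; v = 0; [i=2]; v = 0; s = 0; [i=-1]; s = 0; [i=0]; s = 0; s = 0; return -4; agreement on -4.
Every one of the 240 inputs gives matching results.
verdict: equivalent


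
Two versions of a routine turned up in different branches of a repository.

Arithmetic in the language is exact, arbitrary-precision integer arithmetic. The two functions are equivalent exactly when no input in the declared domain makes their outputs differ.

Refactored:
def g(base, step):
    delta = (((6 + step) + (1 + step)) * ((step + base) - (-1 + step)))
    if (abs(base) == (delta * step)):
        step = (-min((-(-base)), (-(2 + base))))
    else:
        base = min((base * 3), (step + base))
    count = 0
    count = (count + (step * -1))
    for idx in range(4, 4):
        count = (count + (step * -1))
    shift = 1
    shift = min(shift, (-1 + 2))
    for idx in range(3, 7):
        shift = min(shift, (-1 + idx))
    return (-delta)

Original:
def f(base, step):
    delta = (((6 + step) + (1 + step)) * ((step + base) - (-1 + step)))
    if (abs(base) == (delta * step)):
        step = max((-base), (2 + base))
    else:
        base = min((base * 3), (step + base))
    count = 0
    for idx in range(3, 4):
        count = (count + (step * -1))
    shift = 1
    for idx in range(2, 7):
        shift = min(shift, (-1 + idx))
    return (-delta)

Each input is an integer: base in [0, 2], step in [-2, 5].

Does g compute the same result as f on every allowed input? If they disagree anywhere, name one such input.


The two versions differ — the changes include arithmetic usage differs, and statement counts differ, and loop structure differs, and min/max/abs usage differs, and constant usage differs.
Spot check at base=0, step=1 — f: delta becomes 9; next (abs(base) == (delta * step)) evaluates to false; next base becomes 0; next count becomes 0; next at idx=3:; next count becomes -1; next shift becomes 1; next at idx=2:; next shift becomes 1; next at idx=3:; next shift becomes 1; next at idx=4:; next shift becomes 1; next at idx=5:; next shift becomes 1; next at idx=6:; next shift becomes 1; next final value -9. g: delta becomes 9; next (abs(base) == (delta * step)) evaluates to false; next base becomes 0; next count becomes 0; next count becomes -1; next idx never enters its loop body; next shift becomes 1; next shift becomes 1; next at idx=3:; next shift becomes 1; next at idx=4:; next shift becomes 1; next at idx=5:; next shift becomes 1; next at idx=6:; next shift becomes 1; next final value -9. Both give -9.
Across all 24 domain points the two functions coincide.
verdict: equivalent


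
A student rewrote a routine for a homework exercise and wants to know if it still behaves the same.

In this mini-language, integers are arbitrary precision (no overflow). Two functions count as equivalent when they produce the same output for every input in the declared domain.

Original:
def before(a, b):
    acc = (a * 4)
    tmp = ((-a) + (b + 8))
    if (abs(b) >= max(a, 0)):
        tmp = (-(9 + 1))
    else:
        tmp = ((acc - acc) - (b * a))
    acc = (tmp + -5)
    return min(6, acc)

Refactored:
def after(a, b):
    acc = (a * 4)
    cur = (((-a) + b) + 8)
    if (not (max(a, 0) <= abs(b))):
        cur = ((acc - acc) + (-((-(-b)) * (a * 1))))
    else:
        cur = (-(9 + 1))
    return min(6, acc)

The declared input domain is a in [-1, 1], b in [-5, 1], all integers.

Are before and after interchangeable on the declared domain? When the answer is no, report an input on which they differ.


Take a=-1, b=-5.
before: acc becomes -4; next tmp becomes 4; next (abs(b) >= max(a, 0)) evaluates to true; next tmp becomes -10; next acc becomes -15; next final value -15
after: acc becomes -4; next cur becomes 4; next (not (max(a, 0) <= abs(b))) evaluates to false; next cur becomes -10; next final value -4
-15 vs -4 — the two versions disagree here.
verdict: not equivalent; witness: a=-1, b=-5


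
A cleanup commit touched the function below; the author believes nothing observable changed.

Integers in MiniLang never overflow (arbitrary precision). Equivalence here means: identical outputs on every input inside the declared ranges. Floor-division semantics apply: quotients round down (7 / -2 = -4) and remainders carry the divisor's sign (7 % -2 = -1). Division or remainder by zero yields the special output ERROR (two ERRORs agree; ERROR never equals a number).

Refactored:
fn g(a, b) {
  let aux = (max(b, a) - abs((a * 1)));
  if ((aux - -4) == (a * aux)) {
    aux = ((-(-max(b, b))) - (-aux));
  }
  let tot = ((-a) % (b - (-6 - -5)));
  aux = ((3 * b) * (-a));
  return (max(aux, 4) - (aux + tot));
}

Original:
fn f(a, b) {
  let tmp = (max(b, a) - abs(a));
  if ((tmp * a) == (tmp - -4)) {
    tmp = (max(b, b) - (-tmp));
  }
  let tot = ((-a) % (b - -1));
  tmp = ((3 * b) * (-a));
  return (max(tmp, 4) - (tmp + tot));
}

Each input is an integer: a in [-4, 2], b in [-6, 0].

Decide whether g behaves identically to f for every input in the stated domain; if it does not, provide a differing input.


Although local variable names differ, plus arithmetic usage differs, plus constant usage differs, 49/49 inputs agree.
verdict: equivalent
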